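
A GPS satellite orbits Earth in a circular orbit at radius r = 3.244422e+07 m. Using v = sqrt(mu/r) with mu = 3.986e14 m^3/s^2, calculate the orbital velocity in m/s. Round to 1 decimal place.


Step 1: mu / r = 3.986e14 / 3.244422e+07 = 12285701.4285
Step 2: v = sqrt(12285701.4285) = 3505.1 m/s

3505.1


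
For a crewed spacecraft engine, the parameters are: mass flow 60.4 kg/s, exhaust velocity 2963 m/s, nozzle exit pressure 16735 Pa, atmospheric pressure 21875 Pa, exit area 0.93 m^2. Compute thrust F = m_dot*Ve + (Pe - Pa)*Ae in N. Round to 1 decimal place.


Step 1: Momentum thrust = m_dot * Ve = 60.4 * 2963 = 178965.2 N
Step 2: Pressure thrust = (Pe - Pa) * Ae = (16735 - 21875) * 0.93 = -4780.20 N
Step 3: Total thrust F = 178965.2 + -4780.20 = 174185.0 N

174185.0


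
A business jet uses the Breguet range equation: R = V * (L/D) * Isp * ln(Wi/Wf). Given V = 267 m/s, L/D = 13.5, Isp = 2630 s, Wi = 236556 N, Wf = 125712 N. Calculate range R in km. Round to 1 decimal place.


Step 1: Coefficient = V * (L/D) * Isp = 267 * 13.5 * 2630 = 9479835.0 m
Step 2: Wi/Wf = 236556 / 125712 = 1.88173
Step 3: ln(1.88173) = 0.632191
Step 4: R = 9479835.0 * 0.632191 = 5993070.1 m = 5993.1 km

5993.1


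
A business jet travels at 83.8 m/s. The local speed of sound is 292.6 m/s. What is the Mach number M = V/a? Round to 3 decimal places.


Step 1: M = V / a = 83.8 / 292.6
Step 2: M = 0.286

0.286


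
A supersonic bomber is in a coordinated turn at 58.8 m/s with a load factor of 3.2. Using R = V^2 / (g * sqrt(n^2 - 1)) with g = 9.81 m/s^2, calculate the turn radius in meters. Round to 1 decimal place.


Step 1: V^2 = 58.8^2 = 3457.44
Step 2: n^2 - 1 = 3.2^2 - 1 = 9.24
Step 3: sqrt(9.24) = 3.039737
Step 4: R = 3457.44 / (9.81 * 3.039737) = 115.9 m

115.9


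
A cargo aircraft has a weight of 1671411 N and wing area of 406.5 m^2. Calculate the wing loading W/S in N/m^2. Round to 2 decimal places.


Step 1: Wing loading = W / S = 1671411 / 406.5
Step 2: Wing loading = 4111.71 N/m^2

4111.71


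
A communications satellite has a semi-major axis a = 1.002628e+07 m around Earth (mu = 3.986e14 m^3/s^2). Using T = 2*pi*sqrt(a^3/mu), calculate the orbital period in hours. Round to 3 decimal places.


Step 1: a^3 / mu = 1.007905e+21 / 3.986e14 = 2.528612e+06
Step 2: sqrt(2.528612e+06) = 1590.161 s
Step 3: T = 2*pi * 1590.161 = 9991.28 s
Step 4: T in hours = 9991.28 / 3600 = 2.775 hours

2.775


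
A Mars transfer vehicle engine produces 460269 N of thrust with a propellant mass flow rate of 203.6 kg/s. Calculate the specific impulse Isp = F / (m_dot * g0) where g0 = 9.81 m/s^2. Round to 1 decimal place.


Step 1: m_dot * g0 = 203.6 * 9.81 = 1997.32
Step 2: Isp = 460269 / 1997.32 = 230.4 s

230.4


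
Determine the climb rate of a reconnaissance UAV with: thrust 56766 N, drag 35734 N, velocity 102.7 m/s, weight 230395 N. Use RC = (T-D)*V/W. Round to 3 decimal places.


Step 1: Excess thrust = T - D = 56766 - 35734 = 21032 N
Step 2: Excess power = 21032 * 102.7 = 2159986.4 W
Step 3: RC = 2159986.4 / 230395 = 9.375 m/s

9.375


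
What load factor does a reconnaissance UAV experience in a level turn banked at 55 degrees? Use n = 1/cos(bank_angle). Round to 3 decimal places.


Step 1: Convert 55 degrees to radians = 0.959931
Step 2: cos(55 deg) = 0.573576
Step 3: n = 1 / 0.573576 = 1.743

1.743


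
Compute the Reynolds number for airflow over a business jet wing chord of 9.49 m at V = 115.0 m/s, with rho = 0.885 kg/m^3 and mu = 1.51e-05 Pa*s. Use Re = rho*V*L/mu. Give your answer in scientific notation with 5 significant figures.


Step 1: Numerator = rho * V * L = 0.885 * 115.0 * 9.49 = 965.84475
Step 2: Re = 965.84475 / 1.51e-05
Step 3: Re = 6.3963e+07

6.3963e+07


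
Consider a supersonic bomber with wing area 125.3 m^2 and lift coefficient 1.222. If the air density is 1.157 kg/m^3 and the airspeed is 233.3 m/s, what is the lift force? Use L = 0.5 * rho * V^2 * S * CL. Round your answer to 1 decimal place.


Step 1: Calculate dynamic pressure q = 0.5 * 1.157 * 233.3^2 = 0.5 * 1.157 * 54428.89 = 31487.1129 Pa
Step 2: Multiply by wing area and lift coefficient: L = 31487.1129 * 125.3 * 1.222
Step 3: L = 3945335.242 * 1.222 = 4821199.7 N

4821199.7


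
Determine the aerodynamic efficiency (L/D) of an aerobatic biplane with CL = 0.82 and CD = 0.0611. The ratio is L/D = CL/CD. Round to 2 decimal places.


Step 1: L/D = CL / CD = 0.82 / 0.0611
Step 2: L/D = 13.42

13.42


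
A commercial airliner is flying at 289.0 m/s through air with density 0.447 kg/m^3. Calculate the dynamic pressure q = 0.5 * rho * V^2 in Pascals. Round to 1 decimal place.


Step 1: V^2 = 289.0^2 = 83521.0
Step 2: q = 0.5 * 0.447 * 83521.0
Step 3: q = 18666.9 Pa

18666.9


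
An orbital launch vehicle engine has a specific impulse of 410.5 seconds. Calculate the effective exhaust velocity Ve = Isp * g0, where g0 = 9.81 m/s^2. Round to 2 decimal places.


Step 1: Ve = Isp * g0 = 410.5 * 9.81
Step 2: Ve = 4027.01 m/s

4027.01


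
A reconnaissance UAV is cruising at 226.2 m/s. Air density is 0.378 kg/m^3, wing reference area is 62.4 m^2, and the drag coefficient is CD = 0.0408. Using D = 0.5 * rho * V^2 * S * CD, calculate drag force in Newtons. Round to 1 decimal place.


Step 1: Dynamic pressure q = 0.5 * 0.378 * 226.2^2 = 9670.4572 Pa
Step 2: Drag D = q * S * CD = 9670.4572 * 62.4 * 0.0408
Step 3: D = 24620.2 N

24620.2


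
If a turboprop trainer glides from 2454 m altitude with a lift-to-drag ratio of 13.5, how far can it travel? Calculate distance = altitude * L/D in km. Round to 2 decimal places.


Step 1: Glide distance = altitude * L/D = 2454 * 13.5 = 33129.0 m
Step 2: Convert to km: 33129.0 / 1000 = 33.13 km

33.13


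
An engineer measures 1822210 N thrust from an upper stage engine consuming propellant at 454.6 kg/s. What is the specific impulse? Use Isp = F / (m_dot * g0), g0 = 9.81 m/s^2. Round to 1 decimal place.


Step 1: m_dot * g0 = 454.6 * 9.81 = 4459.63
Step 2: Isp = 1822210 / 4459.63 = 408.6 s

408.6


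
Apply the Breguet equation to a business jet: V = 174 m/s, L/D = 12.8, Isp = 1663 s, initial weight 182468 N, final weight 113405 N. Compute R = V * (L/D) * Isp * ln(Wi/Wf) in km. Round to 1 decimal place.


Step 1: Coefficient = V * (L/D) * Isp = 174 * 12.8 * 1663 = 3703833.6 m
Step 2: Wi/Wf = 182468 / 113405 = 1.608994
Step 3: ln(1.608994) = 0.475609
Step 4: R = 3703833.6 * 0.475609 = 1761577.8 m = 1761.6 km

1761.6


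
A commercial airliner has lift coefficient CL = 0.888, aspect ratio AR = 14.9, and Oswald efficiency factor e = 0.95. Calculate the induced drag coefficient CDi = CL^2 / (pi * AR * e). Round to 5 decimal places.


Step 1: CL^2 = 0.888^2 = 0.788544
Step 2: pi * AR * e = 3.14159 * 14.9 * 0.95 = 44.469244
Step 3: CDi = 0.788544 / 44.469244 = 0.01773

0.01773


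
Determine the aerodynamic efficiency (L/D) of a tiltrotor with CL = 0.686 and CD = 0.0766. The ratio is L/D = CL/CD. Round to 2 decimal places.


Step 1: L/D = CL / CD = 0.686 / 0.0766
Step 2: L/D = 8.96

8.96


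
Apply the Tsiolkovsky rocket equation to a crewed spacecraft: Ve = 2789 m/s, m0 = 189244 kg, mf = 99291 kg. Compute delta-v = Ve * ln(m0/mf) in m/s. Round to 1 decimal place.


Step 1: Mass ratio m0/mf = 189244 / 99291 = 1.905953
Step 2: ln(1.905953) = 0.644982
Step 3: delta-v = 2789 * 0.644982 = 1798.9 m/s

1798.9


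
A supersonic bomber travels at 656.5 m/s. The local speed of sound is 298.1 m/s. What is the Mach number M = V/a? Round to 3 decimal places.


Step 1: M = V / a = 656.5 / 298.1
Step 2: M = 2.202

2.202


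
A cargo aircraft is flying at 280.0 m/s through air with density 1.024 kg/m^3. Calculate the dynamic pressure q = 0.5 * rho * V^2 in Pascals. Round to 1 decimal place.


Step 1: V^2 = 280.0^2 = 78400.0
Step 2: q = 0.5 * 1.024 * 78400.0
Step 3: q = 40140.8 Pa

40140.8


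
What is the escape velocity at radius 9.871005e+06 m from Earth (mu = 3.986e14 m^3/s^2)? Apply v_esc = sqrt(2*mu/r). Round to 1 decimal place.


Step 1: 2*mu/r = 2 * 3.986e14 / 9.871005e+06 = 80761786.6671
Step 2: v_esc = sqrt(80761786.6671) = 8986.8 m/s

8986.8


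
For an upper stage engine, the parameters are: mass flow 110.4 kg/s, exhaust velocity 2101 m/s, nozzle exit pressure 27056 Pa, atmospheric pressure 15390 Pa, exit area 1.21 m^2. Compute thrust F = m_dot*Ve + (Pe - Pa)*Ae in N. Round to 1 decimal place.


Step 1: Momentum thrust = m_dot * Ve = 110.4 * 2101 = 231950.4 N
Step 2: Pressure thrust = (Pe - Pa) * Ae = (27056 - 15390) * 1.21 = 14115.86 N
Step 3: Total thrust F = 231950.4 + 14115.86 = 246066.3 N

246066.3


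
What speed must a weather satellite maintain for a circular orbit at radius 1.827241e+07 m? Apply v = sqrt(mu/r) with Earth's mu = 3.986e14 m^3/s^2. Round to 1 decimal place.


Step 1: mu / r = 3.986e14 / 1.827241e+07 = 21814309.1141
Step 2: v = sqrt(21814309.1141) = 4670.6 m/s

4670.6


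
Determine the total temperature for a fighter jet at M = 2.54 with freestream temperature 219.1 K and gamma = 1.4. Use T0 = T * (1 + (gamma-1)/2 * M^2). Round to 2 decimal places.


Step 1: (gamma-1)/2 = 0.2
Step 2: M^2 = 6.4516
Step 3: 1 + 0.2 * 6.4516 = 2.29032
Step 4: T0 = 219.1 * 2.29032 = 501.81 K

501.81


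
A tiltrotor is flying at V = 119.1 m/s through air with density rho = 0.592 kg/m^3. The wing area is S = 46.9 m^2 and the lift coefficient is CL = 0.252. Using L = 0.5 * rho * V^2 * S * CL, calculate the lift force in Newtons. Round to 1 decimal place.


Step 1: Calculate dynamic pressure q = 0.5 * 0.592 * 119.1^2 = 0.5 * 0.592 * 14184.81 = 4198.7038 Pa
Step 2: Multiply by wing area and lift coefficient: L = 4198.7038 * 46.9 * 0.252
Step 3: L = 196919.2063 * 0.252 = 49623.6 N

49623.6


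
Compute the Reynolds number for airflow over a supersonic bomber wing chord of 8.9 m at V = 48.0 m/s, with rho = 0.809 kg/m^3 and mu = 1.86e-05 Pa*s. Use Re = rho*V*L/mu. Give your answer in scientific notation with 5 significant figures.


Step 1: Numerator = rho * V * L = 0.809 * 48.0 * 8.9 = 345.6048
Step 2: Re = 345.6048 / 1.86e-05
Step 3: Re = 1.8581e+07

1.8581e+07


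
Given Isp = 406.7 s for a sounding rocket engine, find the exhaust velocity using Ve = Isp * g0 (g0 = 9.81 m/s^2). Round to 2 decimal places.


Step 1: Ve = Isp * g0 = 406.7 * 9.81
Step 2: Ve = 3989.73 m/s

3989.73


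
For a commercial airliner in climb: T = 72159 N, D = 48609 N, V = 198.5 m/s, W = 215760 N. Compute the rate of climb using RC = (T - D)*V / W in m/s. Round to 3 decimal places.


Step 1: Excess thrust = T - D = 72159 - 48609 = 23550 N
Step 2: Excess power = 23550 * 198.5 = 4674675.0 W
Step 3: RC = 4674675.0 / 215760 = 21.666 m/s

21.666


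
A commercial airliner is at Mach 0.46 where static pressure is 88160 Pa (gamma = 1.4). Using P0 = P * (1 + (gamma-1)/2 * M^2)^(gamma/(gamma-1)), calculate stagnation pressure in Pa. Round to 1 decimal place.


Step 1: (gamma-1)/2 * M^2 = 0.2 * 0.2116 = 0.04232
Step 2: 1 + 0.04232 = 1.04232
Step 3: Exponent gamma/(gamma-1) = 3.5
Step 4: P0 = 88160 * 1.04232^3.5 = 101923.7 Pa

101923.7


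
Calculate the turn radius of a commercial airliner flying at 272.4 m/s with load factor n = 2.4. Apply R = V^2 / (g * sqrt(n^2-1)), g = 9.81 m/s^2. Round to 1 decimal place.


Step 1: V^2 = 272.4^2 = 74201.76
Step 2: n^2 - 1 = 2.4^2 - 1 = 4.76
Step 3: sqrt(4.76) = 2.181742
Step 4: R = 74201.76 / (9.81 * 2.181742) = 3466.9 m

3466.9


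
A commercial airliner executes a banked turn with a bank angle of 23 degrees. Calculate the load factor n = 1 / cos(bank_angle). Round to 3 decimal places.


Step 1: Convert 23 degrees to radians = 0.401426
Step 2: cos(23 deg) = 0.920505
Step 3: n = 1 / 0.920505 = 1.086

1.086


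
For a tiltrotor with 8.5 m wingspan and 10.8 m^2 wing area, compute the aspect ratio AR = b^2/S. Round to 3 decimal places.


Step 1: b^2 = 8.5^2 = 72.25
Step 2: AR = 72.25 / 10.8 = 6.690

6.690


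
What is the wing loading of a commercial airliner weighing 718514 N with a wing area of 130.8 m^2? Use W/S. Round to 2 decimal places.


Step 1: Wing loading = W / S = 718514 / 130.8
Step 2: Wing loading = 5493.23 N/m^2

5493.23


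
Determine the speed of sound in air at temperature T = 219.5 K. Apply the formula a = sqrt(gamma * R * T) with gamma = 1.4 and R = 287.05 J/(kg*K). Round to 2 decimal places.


Step 1: gamma * R * T = 1.4 * 287.05 * 219.5 = 88210.465
Step 2: a = sqrt(88210.465) = 297.00 m/s

297.00


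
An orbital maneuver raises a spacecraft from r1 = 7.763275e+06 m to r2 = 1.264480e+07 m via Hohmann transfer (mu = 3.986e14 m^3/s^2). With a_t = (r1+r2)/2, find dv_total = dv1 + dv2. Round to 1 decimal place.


Step 1: Transfer semi-major axis a_t = (7.763275e+06 + 1.264480e+07) / 2 = 1.020404e+07 m
Step 2: v1 (circular at r1) = sqrt(mu/r1) = 7165.49 m/s
Step 3: v_t1 = sqrt(mu*(2/r1 - 1/a_t)) = 7976.57 m/s
Step 4: dv1 = |7976.57 - 7165.49| = 811.07 m/s
Step 5: v2 (circular at r2) = 5614.52 m/s, v_t2 = 4897.21 m/s
Step 6: dv2 = |5614.52 - 4897.21| = 717.31 m/s
Step 7: Total delta-v = 811.07 + 717.31 = 1528.4 m/s

1528.4


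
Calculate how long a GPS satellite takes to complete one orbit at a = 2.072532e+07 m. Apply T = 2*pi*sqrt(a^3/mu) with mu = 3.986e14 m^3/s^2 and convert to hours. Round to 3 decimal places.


Step 1: a^3 / mu = 8.902331e+21 / 3.986e14 = 2.233400e+07
Step 2: sqrt(2.233400e+07) = 4725.8858 s
Step 3: T = 2*pi * 4725.8858 = 29693.62 s
Step 4: T in hours = 29693.62 / 3600 = 8.248 hours

8.248


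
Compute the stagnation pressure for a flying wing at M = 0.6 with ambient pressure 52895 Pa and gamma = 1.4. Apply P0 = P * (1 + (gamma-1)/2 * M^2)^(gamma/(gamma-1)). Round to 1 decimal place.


Step 1: (gamma-1)/2 * M^2 = 0.2 * 0.36 = 0.072
Step 2: 1 + 0.072 = 1.072
Step 3: Exponent gamma/(gamma-1) = 3.5
Step 4: P0 = 52895 * 1.072^3.5 = 67467.8 Pa

67467.8


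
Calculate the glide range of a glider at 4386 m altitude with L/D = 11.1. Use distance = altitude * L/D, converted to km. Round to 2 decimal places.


Step 1: Glide distance = altitude * L/D = 4386 * 11.1 = 48684.6 m
Step 2: Convert to km: 48684.6 / 1000 = 48.68 km

48.68


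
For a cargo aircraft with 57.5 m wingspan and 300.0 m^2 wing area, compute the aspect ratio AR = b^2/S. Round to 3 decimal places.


Step 1: b^2 = 57.5^2 = 3306.25
Step 2: AR = 3306.25 / 300.0 = 11.021

11.021


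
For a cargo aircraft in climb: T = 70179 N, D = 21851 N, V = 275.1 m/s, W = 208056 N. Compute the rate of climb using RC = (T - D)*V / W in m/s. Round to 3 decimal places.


Step 1: Excess thrust = T - D = 70179 - 21851 = 48328 N
Step 2: Excess power = 48328 * 275.1 = 13295032.8 W
Step 3: RC = 13295032.8 / 208056 = 63.901 m/s

63.901


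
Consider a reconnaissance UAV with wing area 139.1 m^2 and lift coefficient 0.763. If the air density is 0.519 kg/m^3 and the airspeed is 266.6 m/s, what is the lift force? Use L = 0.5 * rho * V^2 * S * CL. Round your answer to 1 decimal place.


Step 1: Calculate dynamic pressure q = 0.5 * 0.519 * 266.6^2 = 0.5 * 0.519 * 71075.56 = 18444.1078 Pa
Step 2: Multiply by wing area and lift coefficient: L = 18444.1078 * 139.1 * 0.763
Step 3: L = 2565575.3978 * 0.763 = 1957534.0 N

1957534.0


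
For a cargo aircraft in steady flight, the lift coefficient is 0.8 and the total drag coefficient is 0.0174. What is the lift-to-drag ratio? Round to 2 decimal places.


Step 1: L/D = CL / CD = 0.8 / 0.0174
Step 2: L/D = 45.98

45.98


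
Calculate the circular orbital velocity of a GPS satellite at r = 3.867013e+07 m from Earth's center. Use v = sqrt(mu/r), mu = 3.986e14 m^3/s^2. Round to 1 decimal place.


Step 1: mu / r = 3.986e14 / 3.867013e+07 = 10307697.4399
Step 2: v = sqrt(10307697.4399) = 3210.6 m/s

3210.6


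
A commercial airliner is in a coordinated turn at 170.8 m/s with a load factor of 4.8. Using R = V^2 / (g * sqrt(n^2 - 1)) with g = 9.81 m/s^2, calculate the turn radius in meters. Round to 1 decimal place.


Step 1: V^2 = 170.8^2 = 29172.64
Step 2: n^2 - 1 = 4.8^2 - 1 = 22.04
Step 3: sqrt(22.04) = 4.694678
Step 4: R = 29172.64 / (9.81 * 4.694678) = 633.4 m

633.4


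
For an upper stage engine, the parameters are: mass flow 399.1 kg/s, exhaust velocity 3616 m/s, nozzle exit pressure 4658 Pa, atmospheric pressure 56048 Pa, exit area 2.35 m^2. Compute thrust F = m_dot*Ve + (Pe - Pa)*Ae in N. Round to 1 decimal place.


Step 1: Momentum thrust = m_dot * Ve = 399.1 * 3616 = 1443145.6 N
Step 2: Pressure thrust = (Pe - Pa) * Ae = (4658 - 56048) * 2.35 = -120766.50 N
Step 3: Total thrust F = 1443145.6 + -120766.50 = 1322379.1 N

1322379.1


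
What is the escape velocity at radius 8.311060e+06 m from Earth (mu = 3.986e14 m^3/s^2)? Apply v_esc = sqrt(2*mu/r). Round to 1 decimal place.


Step 1: 2*mu/r = 2 * 3.986e14 / 8.311060e+06 = 95920375.9809
Step 2: v_esc = sqrt(95920375.9809) = 9793.9 m/s

9793.9


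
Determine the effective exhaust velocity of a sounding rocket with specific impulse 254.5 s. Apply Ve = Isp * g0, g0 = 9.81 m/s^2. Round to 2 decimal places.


Step 1: Ve = Isp * g0 = 254.5 * 9.81
Step 2: Ve = 2496.65 m/s

2496.65


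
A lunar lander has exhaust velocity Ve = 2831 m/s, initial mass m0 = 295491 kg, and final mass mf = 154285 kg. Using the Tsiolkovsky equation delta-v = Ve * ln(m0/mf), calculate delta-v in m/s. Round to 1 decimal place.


Step 1: Mass ratio m0/mf = 295491 / 154285 = 1.915228
Step 2: ln(1.915228) = 0.649837
Step 3: delta-v = 2831 * 0.649837 = 1839.7 m/s

1839.7


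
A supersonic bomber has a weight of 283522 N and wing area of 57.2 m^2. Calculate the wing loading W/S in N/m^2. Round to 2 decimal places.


Step 1: Wing loading = W / S = 283522 / 57.2
Step 2: Wing loading = 4956.68 N/m^2

4956.68


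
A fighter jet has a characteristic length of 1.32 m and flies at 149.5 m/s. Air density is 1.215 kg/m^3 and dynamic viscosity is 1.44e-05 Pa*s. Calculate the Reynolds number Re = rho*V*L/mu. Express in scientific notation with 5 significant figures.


Step 1: Numerator = rho * V * L = 1.215 * 149.5 * 1.32 = 239.7681
Step 2: Re = 239.7681 / 1.44e-05
Step 3: Re = 1.6651e+07

1.6651e+07


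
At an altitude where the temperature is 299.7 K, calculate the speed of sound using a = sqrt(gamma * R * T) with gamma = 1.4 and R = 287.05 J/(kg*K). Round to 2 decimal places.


Step 1: gamma * R * T = 1.4 * 287.05 * 299.7 = 120440.439
Step 2: a = sqrt(120440.439) = 347.05 m/s

347.05


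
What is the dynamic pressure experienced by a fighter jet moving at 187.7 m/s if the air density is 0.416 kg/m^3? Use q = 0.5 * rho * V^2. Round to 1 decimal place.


Step 1: V^2 = 187.7^2 = 35231.29
Step 2: q = 0.5 * 0.416 * 35231.29
Step 3: q = 7328.1 Pa

7328.1


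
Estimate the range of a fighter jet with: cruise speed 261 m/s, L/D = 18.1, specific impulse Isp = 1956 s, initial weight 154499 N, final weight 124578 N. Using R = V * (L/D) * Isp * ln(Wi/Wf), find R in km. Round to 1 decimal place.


Step 1: Coefficient = V * (L/D) * Isp = 261 * 18.1 * 1956 = 9240339.6 m
Step 2: Wi/Wf = 154499 / 124578 = 1.240179
Step 3: ln(1.240179) = 0.215256
Step 4: R = 9240339.6 * 0.215256 = 1989034.8 m = 1989.0 km

1989.0


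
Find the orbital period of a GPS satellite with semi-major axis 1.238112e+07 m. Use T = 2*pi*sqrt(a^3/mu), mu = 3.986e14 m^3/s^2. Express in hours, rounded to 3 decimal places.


Step 1: a^3 / mu = 1.897928e+21 / 3.986e14 = 4.761486e+06
Step 2: sqrt(4.761486e+06) = 2182.0829 s
Step 3: T = 2*pi * 2182.0829 = 13710.43 s
Step 4: T in hours = 13710.43 / 3600 = 3.808 hours

3.808


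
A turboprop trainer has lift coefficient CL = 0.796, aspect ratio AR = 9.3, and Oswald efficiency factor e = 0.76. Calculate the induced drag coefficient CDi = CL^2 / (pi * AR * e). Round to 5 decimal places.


Step 1: CL^2 = 0.796^2 = 0.633616
Step 2: pi * AR * e = 3.14159 * 9.3 * 0.76 = 22.204777
Step 3: CDi = 0.633616 / 22.204777 = 0.02854

0.02854


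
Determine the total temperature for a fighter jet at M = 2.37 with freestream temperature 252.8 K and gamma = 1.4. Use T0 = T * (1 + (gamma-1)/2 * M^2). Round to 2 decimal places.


Step 1: (gamma-1)/2 = 0.2
Step 2: M^2 = 5.6169
Step 3: 1 + 0.2 * 5.6169 = 2.12338
Step 4: T0 = 252.8 * 2.12338 = 536.79 K

536.79


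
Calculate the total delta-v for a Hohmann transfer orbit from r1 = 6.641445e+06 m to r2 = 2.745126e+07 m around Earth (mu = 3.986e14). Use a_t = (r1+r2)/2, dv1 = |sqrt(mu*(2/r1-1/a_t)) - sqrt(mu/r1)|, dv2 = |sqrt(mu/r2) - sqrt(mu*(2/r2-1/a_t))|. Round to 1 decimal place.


Step 1: Transfer semi-major axis a_t = (6.641445e+06 + 2.745126e+07) / 2 = 1.704635e+07 m
Step 2: v1 (circular at r1) = sqrt(mu/r1) = 7747.07 m/s
Step 3: v_t1 = sqrt(mu*(2/r1 - 1/a_t)) = 9831.11 m/s
Step 4: dv1 = |9831.11 - 7747.07| = 2084.05 m/s
Step 5: v2 (circular at r2) = 3810.55 m/s, v_t2 = 2378.5 m/s
Step 6: dv2 = |3810.55 - 2378.5| = 1432.05 m/s
Step 7: Total delta-v = 2084.05 + 1432.05 = 3516.1 m/s

3516.1


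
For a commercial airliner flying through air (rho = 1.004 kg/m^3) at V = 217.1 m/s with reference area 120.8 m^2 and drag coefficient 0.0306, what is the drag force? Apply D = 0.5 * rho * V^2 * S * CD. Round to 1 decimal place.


Step 1: Dynamic pressure q = 0.5 * 1.004 * 217.1^2 = 23660.4698 Pa
Step 2: Drag D = q * S * CD = 23660.4698 * 120.8 * 0.0306
Step 3: D = 87460.5 N

87460.5


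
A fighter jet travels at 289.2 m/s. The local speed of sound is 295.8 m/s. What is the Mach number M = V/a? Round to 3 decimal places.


Step 1: M = V / a = 289.2 / 295.8
Step 2: M = 0.978

0.978


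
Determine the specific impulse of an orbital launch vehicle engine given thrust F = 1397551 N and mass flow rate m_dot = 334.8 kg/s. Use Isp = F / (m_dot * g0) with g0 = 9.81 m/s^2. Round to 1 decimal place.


Step 1: m_dot * g0 = 334.8 * 9.81 = 3284.39
Step 2: Isp = 1397551 / 3284.39 = 425.5 s

425.5


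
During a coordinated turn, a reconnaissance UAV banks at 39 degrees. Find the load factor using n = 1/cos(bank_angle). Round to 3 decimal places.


Step 1: Convert 39 degrees to radians = 0.680678
Step 2: cos(39 deg) = 0.777146
Step 3: n = 1 / 0.777146 = 1.287

1.287


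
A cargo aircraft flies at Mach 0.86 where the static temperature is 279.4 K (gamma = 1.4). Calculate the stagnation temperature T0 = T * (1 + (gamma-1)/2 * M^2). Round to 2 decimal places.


Step 1: (gamma-1)/2 = 0.2
Step 2: M^2 = 0.7396
Step 3: 1 + 0.2 * 0.7396 = 1.14792
Step 4: T0 = 279.4 * 1.14792 = 320.73 K

320.73


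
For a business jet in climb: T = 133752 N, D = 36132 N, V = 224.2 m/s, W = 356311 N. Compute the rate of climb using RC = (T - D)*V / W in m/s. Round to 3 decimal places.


Step 1: Excess thrust = T - D = 133752 - 36132 = 97620 N
Step 2: Excess power = 97620 * 224.2 = 21886404.0 W
Step 3: RC = 21886404.0 / 356311 = 61.425 m/s

61.425


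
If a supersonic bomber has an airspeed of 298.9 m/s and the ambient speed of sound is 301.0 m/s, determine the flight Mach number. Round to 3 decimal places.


Step 1: M = V / a = 298.9 / 301.0
Step 2: M = 0.993

0.993


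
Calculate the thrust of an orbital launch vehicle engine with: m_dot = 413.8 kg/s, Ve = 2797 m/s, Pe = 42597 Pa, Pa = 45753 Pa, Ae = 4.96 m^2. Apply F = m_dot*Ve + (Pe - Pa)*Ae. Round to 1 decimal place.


Step 1: Momentum thrust = m_dot * Ve = 413.8 * 2797 = 1157398.6 N
Step 2: Pressure thrust = (Pe - Pa) * Ae = (42597 - 45753) * 4.96 = -15653.76 N
Step 3: Total thrust F = 1157398.6 + -15653.76 = 1141744.8 N

1141744.8


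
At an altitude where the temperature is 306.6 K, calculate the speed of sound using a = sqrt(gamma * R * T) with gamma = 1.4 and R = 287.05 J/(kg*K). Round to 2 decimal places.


Step 1: gamma * R * T = 1.4 * 287.05 * 306.6 = 123213.342
Step 2: a = sqrt(123213.342) = 351.02 m/s

351.02


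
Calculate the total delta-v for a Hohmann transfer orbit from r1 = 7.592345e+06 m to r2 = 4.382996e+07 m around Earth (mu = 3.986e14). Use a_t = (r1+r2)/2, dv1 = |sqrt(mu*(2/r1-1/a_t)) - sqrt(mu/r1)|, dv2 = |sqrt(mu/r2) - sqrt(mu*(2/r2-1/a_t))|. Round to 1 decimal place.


Step 1: Transfer semi-major axis a_t = (7.592345e+06 + 4.382996e+07) / 2 = 2.571115e+07 m
Step 2: v1 (circular at r1) = sqrt(mu/r1) = 7245.71 m/s
Step 3: v_t1 = sqrt(mu*(2/r1 - 1/a_t)) = 9460.31 m/s
Step 4: dv1 = |9460.31 - 7245.71| = 2214.61 m/s
Step 5: v2 (circular at r2) = 3015.67 m/s, v_t2 = 1638.74 m/s
Step 6: dv2 = |3015.67 - 1638.74| = 1376.92 m/s
Step 7: Total delta-v = 2214.61 + 1376.92 = 3591.5 m/s

3591.5


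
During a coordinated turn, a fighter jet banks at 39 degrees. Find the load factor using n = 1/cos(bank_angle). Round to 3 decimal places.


Step 1: Convert 39 degrees to radians = 0.680678
Step 2: cos(39 deg) = 0.777146
Step 3: n = 1 / 0.777146 = 1.287

1.287


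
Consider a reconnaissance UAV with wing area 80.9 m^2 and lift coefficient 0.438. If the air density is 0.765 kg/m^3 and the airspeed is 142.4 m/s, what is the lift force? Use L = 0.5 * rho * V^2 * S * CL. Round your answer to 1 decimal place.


Step 1: Calculate dynamic pressure q = 0.5 * 0.765 * 142.4^2 = 0.5 * 0.765 * 20277.76 = 7756.2432 Pa
Step 2: Multiply by wing area and lift coefficient: L = 7756.2432 * 80.9 * 0.438
Step 3: L = 627480.0749 * 0.438 = 274836.3 N

274836.3


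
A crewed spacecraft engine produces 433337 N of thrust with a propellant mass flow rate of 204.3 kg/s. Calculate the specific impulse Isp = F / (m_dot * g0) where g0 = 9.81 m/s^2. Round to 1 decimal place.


Step 1: m_dot * g0 = 204.3 * 9.81 = 2004.18
Step 2: Isp = 433337 / 2004.18 = 216.2 s

216.2


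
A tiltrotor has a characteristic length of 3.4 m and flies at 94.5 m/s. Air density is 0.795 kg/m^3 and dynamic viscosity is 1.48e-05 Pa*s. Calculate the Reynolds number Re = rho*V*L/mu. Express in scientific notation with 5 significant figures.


Step 1: Numerator = rho * V * L = 0.795 * 94.5 * 3.4 = 255.4335
Step 2: Re = 255.4335 / 1.48e-05
Step 3: Re = 1.7259e+07

1.7259e+07


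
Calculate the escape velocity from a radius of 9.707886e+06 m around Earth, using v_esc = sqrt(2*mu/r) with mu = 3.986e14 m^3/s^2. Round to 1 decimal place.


Step 1: 2*mu/r = 2 * 3.986e14 / 9.707886e+06 = 82118805.2682
Step 2: v_esc = sqrt(82118805.2682) = 9061.9 m/s

9061.9


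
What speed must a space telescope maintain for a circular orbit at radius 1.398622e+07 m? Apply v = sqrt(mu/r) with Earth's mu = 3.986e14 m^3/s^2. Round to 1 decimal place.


Step 1: mu / r = 3.986e14 / 1.398622e+07 = 28499480.2027
Step 2: v = sqrt(28499480.2027) = 5338.5 m/s

5338.5


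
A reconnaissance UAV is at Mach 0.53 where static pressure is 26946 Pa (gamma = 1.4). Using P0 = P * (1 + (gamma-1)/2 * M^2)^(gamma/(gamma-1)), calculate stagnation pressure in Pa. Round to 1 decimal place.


Step 1: (gamma-1)/2 * M^2 = 0.2 * 0.2809 = 0.05618
Step 2: 1 + 0.05618 = 1.05618
Step 3: Exponent gamma/(gamma-1) = 3.5
Step 4: P0 = 26946 * 1.05618^3.5 = 32627.0 Pa

32627.0


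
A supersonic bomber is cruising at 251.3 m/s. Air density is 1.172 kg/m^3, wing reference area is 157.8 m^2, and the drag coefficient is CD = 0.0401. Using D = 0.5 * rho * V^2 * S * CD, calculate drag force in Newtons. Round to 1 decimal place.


Step 1: Dynamic pressure q = 0.5 * 1.172 * 251.3^2 = 37006.8903 Pa
Step 2: Drag D = q * S * CD = 37006.8903 * 157.8 * 0.0401
Step 3: D = 234171.5 N

234171.5


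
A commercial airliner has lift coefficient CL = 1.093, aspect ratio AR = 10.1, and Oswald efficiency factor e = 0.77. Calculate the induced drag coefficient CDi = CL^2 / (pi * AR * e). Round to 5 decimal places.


Step 1: CL^2 = 1.093^2 = 1.194649
Step 2: pi * AR * e = 3.14159 * 10.1 * 0.77 = 24.432166
Step 3: CDi = 1.194649 / 24.432166 = 0.04890

0.04890


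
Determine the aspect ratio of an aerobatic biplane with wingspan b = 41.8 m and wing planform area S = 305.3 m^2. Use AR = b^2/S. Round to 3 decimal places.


Step 1: b^2 = 41.8^2 = 1747.24
Step 2: AR = 1747.24 / 305.3 = 5.723

5.723


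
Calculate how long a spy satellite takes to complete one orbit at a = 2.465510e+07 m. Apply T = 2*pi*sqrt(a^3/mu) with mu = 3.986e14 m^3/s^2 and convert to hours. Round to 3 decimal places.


Step 1: a^3 / mu = 1.498719e+22 / 3.986e14 = 3.759958e+07
Step 2: sqrt(3.759958e+07) = 6131.8498 s
Step 3: T = 2*pi * 6131.8498 = 38527.55 s
Step 4: T in hours = 38527.55 / 3600 = 10.702 hours

10.702


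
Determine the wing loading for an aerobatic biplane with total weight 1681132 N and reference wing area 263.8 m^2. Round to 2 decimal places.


Step 1: Wing loading = W / S = 1681132 / 263.8
Step 2: Wing loading = 6372.75 N/m^2

6372.75


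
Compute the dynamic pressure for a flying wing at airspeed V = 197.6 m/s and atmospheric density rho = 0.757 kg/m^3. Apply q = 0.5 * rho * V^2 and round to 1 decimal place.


Step 1: V^2 = 197.6^2 = 39045.76
Step 2: q = 0.5 * 0.757 * 39045.76
Step 3: q = 14778.8 Pa

14778.8


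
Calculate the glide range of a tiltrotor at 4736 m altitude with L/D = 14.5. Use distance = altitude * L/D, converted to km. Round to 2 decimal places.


Step 1: Glide distance = altitude * L/D = 4736 * 14.5 = 68672.0 m
Step 2: Convert to km: 68672.0 / 1000 = 68.67 km

68.67


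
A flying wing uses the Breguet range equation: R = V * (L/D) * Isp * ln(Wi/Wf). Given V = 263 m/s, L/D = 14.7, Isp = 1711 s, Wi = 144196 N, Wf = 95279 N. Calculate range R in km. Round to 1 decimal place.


Step 1: Coefficient = V * (L/D) * Isp = 263 * 14.7 * 1711 = 6614897.1 m
Step 2: Wi/Wf = 144196 / 95279 = 1.513408
Step 3: ln(1.513408) = 0.414364
Step 4: R = 6614897.1 * 0.414364 = 2740975.6 m = 2741.0 km

2741.0


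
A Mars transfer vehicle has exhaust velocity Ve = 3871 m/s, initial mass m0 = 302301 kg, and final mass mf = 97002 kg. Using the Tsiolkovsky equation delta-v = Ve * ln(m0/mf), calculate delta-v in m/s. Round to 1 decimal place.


Step 1: Mass ratio m0/mf = 302301 / 97002 = 3.116441
Step 2: ln(3.116441) = 1.136692
Step 3: delta-v = 3871 * 1.136692 = 4400.1 m/s

4400.1


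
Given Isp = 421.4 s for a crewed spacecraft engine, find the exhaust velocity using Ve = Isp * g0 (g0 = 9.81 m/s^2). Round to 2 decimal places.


Step 1: Ve = Isp * g0 = 421.4 * 9.81
Step 2: Ve = 4133.93 m/s

4133.93


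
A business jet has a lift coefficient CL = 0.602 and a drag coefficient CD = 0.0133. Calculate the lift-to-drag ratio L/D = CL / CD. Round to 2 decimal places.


Step 1: L/D = CL / CD = 0.602 / 0.0133
Step 2: L/D = 45.26

45.26


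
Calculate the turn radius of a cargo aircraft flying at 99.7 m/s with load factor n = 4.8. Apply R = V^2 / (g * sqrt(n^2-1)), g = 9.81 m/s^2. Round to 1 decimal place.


Step 1: V^2 = 99.7^2 = 9940.09
Step 2: n^2 - 1 = 4.8^2 - 1 = 22.04
Step 3: sqrt(22.04) = 4.694678
Step 4: R = 9940.09 / (9.81 * 4.694678) = 215.8 m

215.8


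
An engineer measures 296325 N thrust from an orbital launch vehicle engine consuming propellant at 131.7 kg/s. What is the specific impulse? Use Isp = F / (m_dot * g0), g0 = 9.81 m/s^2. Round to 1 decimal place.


Step 1: m_dot * g0 = 131.7 * 9.81 = 1291.98
Step 2: Isp = 296325 / 1291.98 = 229.4 s

229.4


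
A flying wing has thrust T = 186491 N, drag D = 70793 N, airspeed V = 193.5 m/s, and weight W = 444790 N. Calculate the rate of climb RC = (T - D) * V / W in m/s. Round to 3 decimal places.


Step 1: Excess thrust = T - D = 186491 - 70793 = 115698 N
Step 2: Excess power = 115698 * 193.5 = 22387563.0 W
Step 3: RC = 22387563.0 / 444790 = 50.333 m/s

50.333


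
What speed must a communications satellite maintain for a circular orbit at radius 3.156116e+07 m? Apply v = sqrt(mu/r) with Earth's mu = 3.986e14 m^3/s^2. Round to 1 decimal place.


Step 1: mu / r = 3.986e14 / 3.156116e+07 = 12629447.0799
Step 2: v = sqrt(12629447.0799) = 3553.8 m/s

3553.8


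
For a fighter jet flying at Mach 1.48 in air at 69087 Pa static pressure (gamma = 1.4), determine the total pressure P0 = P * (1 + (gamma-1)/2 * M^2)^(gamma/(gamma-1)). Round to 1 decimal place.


Step 1: (gamma-1)/2 * M^2 = 0.2 * 2.1904 = 0.43808
Step 2: 1 + 0.43808 = 1.43808
Step 3: Exponent gamma/(gamma-1) = 3.5
Step 4: P0 = 69087 * 1.43808^3.5 = 246397.9 Pa

246397.9


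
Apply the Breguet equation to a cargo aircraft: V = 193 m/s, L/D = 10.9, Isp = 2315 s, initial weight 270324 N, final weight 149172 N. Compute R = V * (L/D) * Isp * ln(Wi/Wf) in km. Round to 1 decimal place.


Step 1: Coefficient = V * (L/D) * Isp = 193 * 10.9 * 2315 = 4870065.5 m
Step 2: Wi/Wf = 270324 / 149172 = 1.812163
Step 3: ln(1.812163) = 0.594521
Step 4: R = 4870065.5 * 0.594521 = 2895357.4 m = 2895.4 km

2895.4


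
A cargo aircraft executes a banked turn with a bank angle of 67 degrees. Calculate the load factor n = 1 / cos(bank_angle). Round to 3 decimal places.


Step 1: Convert 67 degrees to radians = 1.169371
Step 2: cos(67 deg) = 0.390731
Step 3: n = 1 / 0.390731 = 2.559

2.559


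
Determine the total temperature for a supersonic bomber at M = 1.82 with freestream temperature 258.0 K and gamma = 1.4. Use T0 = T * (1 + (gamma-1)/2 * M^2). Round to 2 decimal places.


Step 1: (gamma-1)/2 = 0.2
Step 2: M^2 = 3.3124
Step 3: 1 + 0.2 * 3.3124 = 1.66248
Step 4: T0 = 258.0 * 1.66248 = 428.92 K

428.92


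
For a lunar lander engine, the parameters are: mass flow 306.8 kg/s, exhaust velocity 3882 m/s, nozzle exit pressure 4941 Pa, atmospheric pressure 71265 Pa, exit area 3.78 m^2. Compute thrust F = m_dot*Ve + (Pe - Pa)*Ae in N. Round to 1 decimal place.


Step 1: Momentum thrust = m_dot * Ve = 306.8 * 3882 = 1190997.6 N
Step 2: Pressure thrust = (Pe - Pa) * Ae = (4941 - 71265) * 3.78 = -250704.72 N
Step 3: Total thrust F = 1190997.6 + -250704.72 = 940292.9 N

940292.9


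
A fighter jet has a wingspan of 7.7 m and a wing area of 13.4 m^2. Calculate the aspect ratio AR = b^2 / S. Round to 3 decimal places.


Step 1: b^2 = 7.7^2 = 59.29
Step 2: AR = 59.29 / 13.4 = 4.425

4.425


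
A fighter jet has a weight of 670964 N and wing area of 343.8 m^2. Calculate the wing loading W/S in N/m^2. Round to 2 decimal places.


Step 1: Wing loading = W / S = 670964 / 343.8
Step 2: Wing loading = 1951.61 N/m^2

1951.61


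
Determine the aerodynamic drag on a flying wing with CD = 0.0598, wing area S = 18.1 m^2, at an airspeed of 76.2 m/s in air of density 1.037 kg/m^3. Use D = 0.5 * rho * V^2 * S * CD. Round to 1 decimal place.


Step 1: Dynamic pressure q = 0.5 * 1.037 * 76.2^2 = 3010.6391 Pa
Step 2: Drag D = q * S * CD = 3010.6391 * 18.1 * 0.0598
Step 3: D = 3258.7 N

3258.7


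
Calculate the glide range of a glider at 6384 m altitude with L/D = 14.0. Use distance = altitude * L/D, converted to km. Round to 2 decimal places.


Step 1: Glide distance = altitude * L/D = 6384 * 14.0 = 89376.0 m
Step 2: Convert to km: 89376.0 / 1000 = 89.38 km

89.38


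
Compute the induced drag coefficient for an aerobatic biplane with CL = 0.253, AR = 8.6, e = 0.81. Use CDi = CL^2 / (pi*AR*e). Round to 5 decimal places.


Step 1: CL^2 = 0.253^2 = 0.064009
Step 2: pi * AR * e = 3.14159 * 8.6 * 0.81 = 21.884334
Step 3: CDi = 0.064009 / 21.884334 = 0.00292

0.00292


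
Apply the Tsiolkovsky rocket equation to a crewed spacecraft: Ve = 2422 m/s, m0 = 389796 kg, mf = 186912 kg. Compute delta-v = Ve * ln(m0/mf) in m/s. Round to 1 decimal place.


Step 1: Mass ratio m0/mf = 389796 / 186912 = 2.085452
Step 2: ln(2.085452) = 0.734986
Step 3: delta-v = 2422 * 0.734986 = 1780.1 m/s

1780.1


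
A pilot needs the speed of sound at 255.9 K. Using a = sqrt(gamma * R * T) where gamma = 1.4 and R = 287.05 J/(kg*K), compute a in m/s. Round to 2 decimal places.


Step 1: gamma * R * T = 1.4 * 287.05 * 255.9 = 102838.533
Step 2: a = sqrt(102838.533) = 320.68 m/s

320.68


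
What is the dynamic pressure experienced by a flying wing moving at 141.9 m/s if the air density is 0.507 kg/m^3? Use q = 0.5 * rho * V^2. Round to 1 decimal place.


Step 1: V^2 = 141.9^2 = 20135.61
Step 2: q = 0.5 * 0.507 * 20135.61
Step 3: q = 5104.4 Pa

5104.4


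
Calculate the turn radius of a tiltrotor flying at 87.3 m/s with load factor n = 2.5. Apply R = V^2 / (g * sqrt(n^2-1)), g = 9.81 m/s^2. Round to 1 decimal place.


Step 1: V^2 = 87.3^2 = 7621.29
Step 2: n^2 - 1 = 2.5^2 - 1 = 5.25
Step 3: sqrt(5.25) = 2.291288
Step 4: R = 7621.29 / (9.81 * 2.291288) = 339.1 m

339.1


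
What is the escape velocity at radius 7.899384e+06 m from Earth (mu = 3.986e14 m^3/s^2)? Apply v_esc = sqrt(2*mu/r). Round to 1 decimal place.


Step 1: 2*mu/r = 2 * 3.986e14 / 7.899384e+06 = 100919261.5525
Step 2: v_esc = sqrt(100919261.5525) = 10045.9 m/s

10045.9


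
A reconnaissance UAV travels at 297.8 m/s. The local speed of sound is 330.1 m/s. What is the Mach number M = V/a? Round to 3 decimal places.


Step 1: M = V / a = 297.8 / 330.1
Step 2: M = 0.902

0.902


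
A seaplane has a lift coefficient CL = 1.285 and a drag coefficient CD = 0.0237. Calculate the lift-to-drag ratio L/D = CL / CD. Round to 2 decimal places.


Step 1: L/D = CL / CD = 1.285 / 0.0237
Step 2: L/D = 54.22

54.22


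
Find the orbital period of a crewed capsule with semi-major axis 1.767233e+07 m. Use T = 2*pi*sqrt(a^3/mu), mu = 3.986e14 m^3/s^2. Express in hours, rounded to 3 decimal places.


Step 1: a^3 / mu = 5.519267e+21 / 3.986e14 = 1.384663e+07
Step 2: sqrt(1.384663e+07) = 3721.1063 s
Step 3: T = 2*pi * 3721.1063 = 23380.4 s
Step 4: T in hours = 23380.4 / 3600 = 6.495 hours

6.495


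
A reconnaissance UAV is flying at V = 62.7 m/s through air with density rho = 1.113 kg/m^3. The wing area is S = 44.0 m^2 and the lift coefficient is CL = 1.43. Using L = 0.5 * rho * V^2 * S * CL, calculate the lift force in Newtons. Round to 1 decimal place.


Step 1: Calculate dynamic pressure q = 0.5 * 1.113 * 62.7^2 = 0.5 * 1.113 * 3931.29 = 2187.7629 Pa
Step 2: Multiply by wing area and lift coefficient: L = 2187.7629 * 44.0 * 1.43
Step 3: L = 96261.5669 * 1.43 = 137654.0 N

137654.0


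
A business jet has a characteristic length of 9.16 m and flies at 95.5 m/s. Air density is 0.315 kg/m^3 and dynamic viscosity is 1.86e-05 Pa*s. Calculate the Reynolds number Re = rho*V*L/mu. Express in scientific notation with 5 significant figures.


Step 1: Numerator = rho * V * L = 0.315 * 95.5 * 9.16 = 275.5557
Step 2: Re = 275.5557 / 1.86e-05
Step 3: Re = 1.4815e+07

1.4815e+07


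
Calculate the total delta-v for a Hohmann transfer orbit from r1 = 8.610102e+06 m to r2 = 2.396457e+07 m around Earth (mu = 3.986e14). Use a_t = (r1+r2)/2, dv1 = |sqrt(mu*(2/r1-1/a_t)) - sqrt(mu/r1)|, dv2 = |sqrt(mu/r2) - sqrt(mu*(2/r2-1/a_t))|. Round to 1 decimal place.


Step 1: Transfer semi-major axis a_t = (8.610102e+06 + 2.396457e+07) / 2 = 1.628734e+07 m
Step 2: v1 (circular at r1) = sqrt(mu/r1) = 6804.0 m/s
Step 3: v_t1 = sqrt(mu*(2/r1 - 1/a_t)) = 8253.24 m/s
Step 4: dv1 = |8253.24 - 6804.0| = 1449.23 m/s
Step 5: v2 (circular at r2) = 4078.34 m/s, v_t2 = 2965.26 m/s
Step 6: dv2 = |4078.34 - 2965.26| = 1113.08 m/s
Step 7: Total delta-v = 1449.23 + 1113.08 = 2562.3 m/s

2562.3


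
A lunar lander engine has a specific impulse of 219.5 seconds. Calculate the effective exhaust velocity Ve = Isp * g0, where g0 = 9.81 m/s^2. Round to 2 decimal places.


Step 1: Ve = Isp * g0 = 219.5 * 9.81
Step 2: Ve = 2153.30 m/s

2153.30


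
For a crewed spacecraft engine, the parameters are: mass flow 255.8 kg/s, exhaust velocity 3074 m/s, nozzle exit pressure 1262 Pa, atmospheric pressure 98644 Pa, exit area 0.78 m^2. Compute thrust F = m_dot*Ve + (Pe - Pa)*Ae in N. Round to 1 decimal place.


Step 1: Momentum thrust = m_dot * Ve = 255.8 * 3074 = 786329.2 N
Step 2: Pressure thrust = (Pe - Pa) * Ae = (1262 - 98644) * 0.78 = -75957.96 N
Step 3: Total thrust F = 786329.2 + -75957.96 = 710371.2 N

710371.2


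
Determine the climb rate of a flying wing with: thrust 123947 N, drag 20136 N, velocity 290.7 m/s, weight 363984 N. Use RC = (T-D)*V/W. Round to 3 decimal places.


Step 1: Excess thrust = T - D = 123947 - 20136 = 103811 N
Step 2: Excess power = 103811 * 290.7 = 30177857.7 W
Step 3: RC = 30177857.7 / 363984 = 82.910 m/s

82.910
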